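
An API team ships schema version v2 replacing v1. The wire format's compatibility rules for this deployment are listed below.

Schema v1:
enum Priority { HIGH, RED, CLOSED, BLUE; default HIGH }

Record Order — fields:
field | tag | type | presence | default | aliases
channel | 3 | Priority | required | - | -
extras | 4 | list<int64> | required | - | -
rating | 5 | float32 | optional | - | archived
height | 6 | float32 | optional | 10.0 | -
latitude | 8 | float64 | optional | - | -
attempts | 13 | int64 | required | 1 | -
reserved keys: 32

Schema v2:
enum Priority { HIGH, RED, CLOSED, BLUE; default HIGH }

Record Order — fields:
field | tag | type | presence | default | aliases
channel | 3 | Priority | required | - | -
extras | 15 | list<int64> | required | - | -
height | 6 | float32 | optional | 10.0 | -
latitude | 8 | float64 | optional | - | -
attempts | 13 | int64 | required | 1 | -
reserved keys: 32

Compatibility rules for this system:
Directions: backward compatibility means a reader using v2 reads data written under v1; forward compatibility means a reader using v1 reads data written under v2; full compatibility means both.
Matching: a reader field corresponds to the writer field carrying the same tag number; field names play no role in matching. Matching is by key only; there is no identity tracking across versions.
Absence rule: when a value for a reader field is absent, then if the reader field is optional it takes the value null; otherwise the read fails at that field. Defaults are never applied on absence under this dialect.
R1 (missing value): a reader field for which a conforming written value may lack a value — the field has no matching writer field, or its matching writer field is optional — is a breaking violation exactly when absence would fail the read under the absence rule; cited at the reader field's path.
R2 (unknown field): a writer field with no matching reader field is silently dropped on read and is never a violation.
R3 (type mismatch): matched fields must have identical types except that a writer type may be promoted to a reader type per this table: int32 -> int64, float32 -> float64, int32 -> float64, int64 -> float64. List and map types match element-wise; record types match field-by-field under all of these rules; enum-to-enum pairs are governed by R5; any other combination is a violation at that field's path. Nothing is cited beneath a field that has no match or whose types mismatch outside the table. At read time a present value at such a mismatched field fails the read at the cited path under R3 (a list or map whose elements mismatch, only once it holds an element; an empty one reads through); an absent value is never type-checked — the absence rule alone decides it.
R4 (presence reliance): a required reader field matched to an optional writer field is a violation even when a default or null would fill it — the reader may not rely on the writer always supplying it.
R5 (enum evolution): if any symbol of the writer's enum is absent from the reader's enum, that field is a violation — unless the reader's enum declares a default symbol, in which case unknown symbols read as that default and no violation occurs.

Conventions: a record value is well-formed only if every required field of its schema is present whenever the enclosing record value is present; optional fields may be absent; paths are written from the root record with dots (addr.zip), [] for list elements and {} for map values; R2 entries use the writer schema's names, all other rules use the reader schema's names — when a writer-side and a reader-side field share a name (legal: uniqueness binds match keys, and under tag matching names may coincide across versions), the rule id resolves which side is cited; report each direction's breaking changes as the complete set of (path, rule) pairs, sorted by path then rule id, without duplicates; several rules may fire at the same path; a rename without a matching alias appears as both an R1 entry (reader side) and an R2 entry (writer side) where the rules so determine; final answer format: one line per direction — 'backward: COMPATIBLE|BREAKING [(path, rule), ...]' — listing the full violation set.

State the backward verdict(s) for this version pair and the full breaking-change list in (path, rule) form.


the writer's type comes first in each Order pair
backward analysis of Order with v2 as reader and v1 as writer:
  channel: Priority -> Priority, writer required; from channel
  no writer field matches reader extras
  height: float32 -> float32, writer optional; from height
  latitude: float64 -> float64, writer optional; from latitude
  attempts: int64 -> int64, writer required; from attempts
  writer extras: unknown to reader
  writer rating: unknown to reader
  breaking: (extras, R1)
  => backward verdict for Order: BREAKING, 1 violation(s)
the rest of the Order diff is inert for this question:
  removed field rating from record Order -> fires no rule on Order, leaving the asked answer as it is

backward: BREAKING [(extras, R1)]


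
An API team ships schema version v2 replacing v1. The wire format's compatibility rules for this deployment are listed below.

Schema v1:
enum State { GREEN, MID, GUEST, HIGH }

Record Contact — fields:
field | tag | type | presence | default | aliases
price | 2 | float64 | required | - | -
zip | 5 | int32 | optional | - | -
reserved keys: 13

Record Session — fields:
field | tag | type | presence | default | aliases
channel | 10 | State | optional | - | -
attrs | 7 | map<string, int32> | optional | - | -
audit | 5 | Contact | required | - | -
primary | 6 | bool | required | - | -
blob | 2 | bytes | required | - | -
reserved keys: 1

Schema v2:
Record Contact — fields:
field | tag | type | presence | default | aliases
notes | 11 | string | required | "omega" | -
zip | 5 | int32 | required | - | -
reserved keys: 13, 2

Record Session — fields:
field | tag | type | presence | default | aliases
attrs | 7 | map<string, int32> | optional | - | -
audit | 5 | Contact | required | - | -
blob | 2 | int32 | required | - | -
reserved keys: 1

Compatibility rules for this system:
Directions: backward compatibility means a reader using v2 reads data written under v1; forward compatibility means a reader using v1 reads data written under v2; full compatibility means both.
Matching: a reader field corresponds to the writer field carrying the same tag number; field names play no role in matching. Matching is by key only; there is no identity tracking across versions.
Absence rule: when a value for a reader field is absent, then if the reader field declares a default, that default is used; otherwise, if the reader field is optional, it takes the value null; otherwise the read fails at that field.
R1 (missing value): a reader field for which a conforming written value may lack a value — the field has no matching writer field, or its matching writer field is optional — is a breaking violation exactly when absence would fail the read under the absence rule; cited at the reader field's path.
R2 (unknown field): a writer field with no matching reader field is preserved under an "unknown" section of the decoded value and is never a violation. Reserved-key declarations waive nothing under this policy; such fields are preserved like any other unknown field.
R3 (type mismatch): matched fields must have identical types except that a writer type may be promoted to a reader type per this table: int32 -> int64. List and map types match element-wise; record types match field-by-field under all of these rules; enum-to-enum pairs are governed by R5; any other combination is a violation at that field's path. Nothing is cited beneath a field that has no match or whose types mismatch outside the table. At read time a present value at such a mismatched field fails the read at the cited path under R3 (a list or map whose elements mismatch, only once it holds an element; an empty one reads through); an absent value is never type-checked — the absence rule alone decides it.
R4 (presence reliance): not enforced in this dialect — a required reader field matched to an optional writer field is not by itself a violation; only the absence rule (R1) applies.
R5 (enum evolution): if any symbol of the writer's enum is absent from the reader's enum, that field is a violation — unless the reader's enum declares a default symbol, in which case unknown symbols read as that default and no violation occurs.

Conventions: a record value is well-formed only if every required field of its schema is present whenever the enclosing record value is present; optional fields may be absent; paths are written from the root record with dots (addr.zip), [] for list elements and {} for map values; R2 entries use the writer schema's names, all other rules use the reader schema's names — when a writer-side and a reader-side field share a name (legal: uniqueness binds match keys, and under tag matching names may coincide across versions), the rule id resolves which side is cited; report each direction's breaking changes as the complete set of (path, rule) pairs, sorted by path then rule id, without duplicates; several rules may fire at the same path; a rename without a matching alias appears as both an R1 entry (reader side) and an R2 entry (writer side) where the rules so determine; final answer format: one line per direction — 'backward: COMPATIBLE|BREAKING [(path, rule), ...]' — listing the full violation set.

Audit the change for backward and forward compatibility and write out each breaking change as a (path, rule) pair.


backward: BREAKING [(audit.zip, R1), (blob, R3)]; forward: BREAKING [(audit.price, R1), (blob, R3), (primary, R1)]

in Session below, arrows point writer -> reader
backward for Session (reader v2, writer v1):
  attrs: map<string, int32> -> map<string, int32>, writer optional; from attrs
  audit: Contact -> Contact, writer required; from audit
  blob: bytes -> int32, writer required; from blob
  leftover writer field: channel
  leftover writer field: primary
  audit.notes has no writer counterpart
  audit.zip: int32 -> int32, writer optional; from audit.zip
  leftover writer field: audit.price
  breaking: (audit.zip, R1)
  breaking: (blob, R3)
  backward on Session therefore BREAKING (2)
forward for Session (reader v1, writer v2):
  channel has no writer counterpart
  attrs: map<string, int32> -> map<string, int32>, writer optional; from attrs
  audit: Contact -> Contact, writer required; from audit
  primary has no writer counterpart
  blob: int32 -> bytes, writer required; from blob
  audit.price has no writer counterpart
  audit.zip: int32 -> int32, writer required; from audit.zip
  leftover writer field: audit.notes
  breaking: (audit.price, R1)
  breaking: (blob, R3)
  breaking: (primary, R1)
  forward on Session therefore BREAKING (3)


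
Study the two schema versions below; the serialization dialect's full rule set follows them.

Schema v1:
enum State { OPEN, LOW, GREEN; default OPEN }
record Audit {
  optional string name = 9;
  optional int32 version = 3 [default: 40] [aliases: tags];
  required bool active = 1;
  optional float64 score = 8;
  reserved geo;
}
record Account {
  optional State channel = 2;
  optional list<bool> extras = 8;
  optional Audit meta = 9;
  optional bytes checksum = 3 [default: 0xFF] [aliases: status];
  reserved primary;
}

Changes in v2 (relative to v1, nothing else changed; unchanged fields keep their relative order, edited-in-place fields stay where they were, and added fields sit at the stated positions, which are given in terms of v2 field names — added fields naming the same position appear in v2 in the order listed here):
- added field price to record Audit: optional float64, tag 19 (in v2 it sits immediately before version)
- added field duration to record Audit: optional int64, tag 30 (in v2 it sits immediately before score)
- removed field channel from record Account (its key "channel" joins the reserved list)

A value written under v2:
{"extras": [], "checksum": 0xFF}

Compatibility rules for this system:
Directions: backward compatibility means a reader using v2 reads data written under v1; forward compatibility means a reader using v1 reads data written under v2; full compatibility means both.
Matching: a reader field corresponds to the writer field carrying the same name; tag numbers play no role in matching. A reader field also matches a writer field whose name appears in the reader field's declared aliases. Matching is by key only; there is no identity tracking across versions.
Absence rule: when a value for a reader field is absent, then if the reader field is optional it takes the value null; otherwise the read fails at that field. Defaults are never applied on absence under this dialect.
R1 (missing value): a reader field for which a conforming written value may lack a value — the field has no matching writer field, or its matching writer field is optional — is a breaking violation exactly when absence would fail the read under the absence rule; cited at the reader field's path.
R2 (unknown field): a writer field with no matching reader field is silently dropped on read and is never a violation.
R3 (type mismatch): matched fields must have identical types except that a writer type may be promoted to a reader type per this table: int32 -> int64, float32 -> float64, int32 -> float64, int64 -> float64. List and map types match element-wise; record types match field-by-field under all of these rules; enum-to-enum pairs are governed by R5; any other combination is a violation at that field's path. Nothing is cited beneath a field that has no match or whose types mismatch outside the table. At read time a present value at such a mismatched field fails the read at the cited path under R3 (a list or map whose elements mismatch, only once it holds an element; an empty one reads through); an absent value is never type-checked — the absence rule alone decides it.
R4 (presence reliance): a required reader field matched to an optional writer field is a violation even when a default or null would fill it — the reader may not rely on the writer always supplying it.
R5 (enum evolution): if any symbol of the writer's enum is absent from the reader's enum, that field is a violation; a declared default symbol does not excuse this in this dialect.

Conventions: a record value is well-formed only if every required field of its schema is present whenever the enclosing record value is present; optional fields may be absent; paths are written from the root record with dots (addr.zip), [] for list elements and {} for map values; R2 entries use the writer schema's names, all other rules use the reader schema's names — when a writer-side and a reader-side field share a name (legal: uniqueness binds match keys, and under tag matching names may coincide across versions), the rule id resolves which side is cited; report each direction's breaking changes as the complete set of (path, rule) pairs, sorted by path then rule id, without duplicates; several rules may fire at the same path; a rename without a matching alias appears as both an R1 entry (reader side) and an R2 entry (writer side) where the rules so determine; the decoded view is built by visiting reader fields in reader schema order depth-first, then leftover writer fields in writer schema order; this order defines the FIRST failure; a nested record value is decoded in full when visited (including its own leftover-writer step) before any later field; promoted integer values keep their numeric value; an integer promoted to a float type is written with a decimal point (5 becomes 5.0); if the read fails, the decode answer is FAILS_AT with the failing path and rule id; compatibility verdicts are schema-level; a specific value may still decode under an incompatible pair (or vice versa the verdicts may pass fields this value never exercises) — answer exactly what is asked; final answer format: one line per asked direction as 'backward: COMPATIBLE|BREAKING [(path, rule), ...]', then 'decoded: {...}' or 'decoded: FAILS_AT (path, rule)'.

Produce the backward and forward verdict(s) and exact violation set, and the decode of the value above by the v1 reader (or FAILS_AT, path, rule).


backward: COMPATIBLE []; forward: COMPATIBLE []; decoded: {"channel": null, "extras": [], "meta": null, "checksum": 0xFF}

the writer's type comes first in each Account pair
backward pass over Account, reader schema v2, writer schema v1:
  extras <- extras (list<bool> -> list<bool>, writer optional)
  meta <- meta (Audit -> Audit, writer optional)
  checksum <- checksum (bytes -> bytes, writer optional)
  leftover writer field: channel
  meta.name <- meta.name (string -> string, writer optional)
  meta.price: no writer match
  meta.version <- meta.version (int32 -> int32, writer optional)
  meta.active <- meta.active (bool -> bool, writer required)
  meta.duration: no writer match
  meta.score <- meta.score (float64 -> float64, writer optional)
  => no violations; backward on Account: COMPATIBLE
forward pass over Account, reader schema v1, writer schema v2:
  channel: no writer match
  extras <- extras (list<bool> -> list<bool>, writer optional)
  meta <- meta (Audit -> Audit, writer optional)
  checksum <- checksum (bytes -> bytes, writer optional)
  meta.name <- meta.name (string -> string, writer optional)
  meta.version <- meta.version (int32 -> int32, writer optional)
  meta.active <- meta.active (bool -> bool, writer required)
  meta.score <- meta.score (float64 -> float64, writer optional)
  leftover writer field: meta.price
  leftover writer field: meta.duration
  => no violations; forward on Account: COMPATIBLE
migrating the Account value to v1:
  channel := null (absent, optional -> null)
  extras := []
  meta := null (absent, optional -> null)
  checksum := 0xFF
  => decoded: {"channel": null, "extras": [], "meta": null, "checksum": 0xFF}


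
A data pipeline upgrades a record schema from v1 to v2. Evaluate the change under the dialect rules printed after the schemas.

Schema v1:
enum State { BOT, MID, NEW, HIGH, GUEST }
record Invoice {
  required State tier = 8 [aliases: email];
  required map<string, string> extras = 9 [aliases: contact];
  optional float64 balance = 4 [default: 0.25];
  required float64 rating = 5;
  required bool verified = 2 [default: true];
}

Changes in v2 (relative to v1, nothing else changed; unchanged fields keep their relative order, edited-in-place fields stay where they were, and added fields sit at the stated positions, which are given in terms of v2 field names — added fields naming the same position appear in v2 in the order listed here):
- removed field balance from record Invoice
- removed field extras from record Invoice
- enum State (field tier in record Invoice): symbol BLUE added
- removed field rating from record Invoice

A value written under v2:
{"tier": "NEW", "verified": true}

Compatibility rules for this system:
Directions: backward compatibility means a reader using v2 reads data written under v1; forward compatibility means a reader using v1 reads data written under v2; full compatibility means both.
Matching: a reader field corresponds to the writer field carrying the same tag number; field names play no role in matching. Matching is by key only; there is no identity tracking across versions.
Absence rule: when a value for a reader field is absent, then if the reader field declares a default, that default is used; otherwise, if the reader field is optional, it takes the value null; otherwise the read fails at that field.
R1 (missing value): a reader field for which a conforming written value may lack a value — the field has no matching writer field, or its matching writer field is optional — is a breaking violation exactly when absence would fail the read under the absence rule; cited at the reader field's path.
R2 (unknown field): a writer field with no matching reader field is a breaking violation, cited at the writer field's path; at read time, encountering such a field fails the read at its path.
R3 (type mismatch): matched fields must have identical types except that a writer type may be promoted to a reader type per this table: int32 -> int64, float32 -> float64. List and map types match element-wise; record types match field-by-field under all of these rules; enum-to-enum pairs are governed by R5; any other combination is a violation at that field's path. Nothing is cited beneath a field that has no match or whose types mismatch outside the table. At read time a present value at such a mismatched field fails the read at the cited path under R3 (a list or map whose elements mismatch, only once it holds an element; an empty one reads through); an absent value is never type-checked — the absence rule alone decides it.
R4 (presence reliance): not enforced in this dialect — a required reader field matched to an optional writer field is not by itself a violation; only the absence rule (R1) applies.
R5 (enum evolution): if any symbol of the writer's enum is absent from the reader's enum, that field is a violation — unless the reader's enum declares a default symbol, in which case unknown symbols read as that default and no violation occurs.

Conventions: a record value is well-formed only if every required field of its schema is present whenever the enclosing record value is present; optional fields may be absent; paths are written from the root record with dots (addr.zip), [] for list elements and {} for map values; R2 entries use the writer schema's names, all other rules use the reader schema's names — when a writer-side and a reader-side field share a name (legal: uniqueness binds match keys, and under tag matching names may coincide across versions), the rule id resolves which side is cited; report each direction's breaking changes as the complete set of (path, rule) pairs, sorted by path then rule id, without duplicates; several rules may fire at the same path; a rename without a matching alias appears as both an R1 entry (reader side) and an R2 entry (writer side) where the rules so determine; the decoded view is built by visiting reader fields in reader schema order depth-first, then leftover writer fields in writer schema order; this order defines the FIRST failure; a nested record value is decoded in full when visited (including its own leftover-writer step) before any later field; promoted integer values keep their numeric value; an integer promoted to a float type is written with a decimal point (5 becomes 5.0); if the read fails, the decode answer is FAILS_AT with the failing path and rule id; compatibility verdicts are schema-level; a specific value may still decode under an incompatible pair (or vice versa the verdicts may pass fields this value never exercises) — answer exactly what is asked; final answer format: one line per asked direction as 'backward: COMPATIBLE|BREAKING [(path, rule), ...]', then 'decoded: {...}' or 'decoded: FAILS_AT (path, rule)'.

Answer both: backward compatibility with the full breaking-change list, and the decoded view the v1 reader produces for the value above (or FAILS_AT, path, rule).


each type pair in Invoice: writer, then reader
backward pass over Invoice, reader schema v2, writer schema v1:
  tier <- tier (State -> State, writer required)
  verified <- verified (bool -> bool, writer required)
  writer extras: unknown to reader
  writer balance: unknown to reader
  writer rating: unknown to reader
  breaking: (balance, R2)
  breaking: (extras, R2)
  breaking: (rating, R2)
  => backward verdict for Invoice: BREAKING, 3 violation(s)
decode (reader v1):
  tier := "NEW"
  read fails at extras under R1 (no fill)
  => FAILS_AT (extras, R1)
the rest of the Invoice diff is inert for this question:
  enum State (field tier in record Invoice): symbol BLUE added -> matters only for Invoice's forward compatibility — outside the asked direction

backward: BREAKING [(balance, R2), (extras, R2), (rating, R2)]; decoded: FAILS_AT (extras, R1)


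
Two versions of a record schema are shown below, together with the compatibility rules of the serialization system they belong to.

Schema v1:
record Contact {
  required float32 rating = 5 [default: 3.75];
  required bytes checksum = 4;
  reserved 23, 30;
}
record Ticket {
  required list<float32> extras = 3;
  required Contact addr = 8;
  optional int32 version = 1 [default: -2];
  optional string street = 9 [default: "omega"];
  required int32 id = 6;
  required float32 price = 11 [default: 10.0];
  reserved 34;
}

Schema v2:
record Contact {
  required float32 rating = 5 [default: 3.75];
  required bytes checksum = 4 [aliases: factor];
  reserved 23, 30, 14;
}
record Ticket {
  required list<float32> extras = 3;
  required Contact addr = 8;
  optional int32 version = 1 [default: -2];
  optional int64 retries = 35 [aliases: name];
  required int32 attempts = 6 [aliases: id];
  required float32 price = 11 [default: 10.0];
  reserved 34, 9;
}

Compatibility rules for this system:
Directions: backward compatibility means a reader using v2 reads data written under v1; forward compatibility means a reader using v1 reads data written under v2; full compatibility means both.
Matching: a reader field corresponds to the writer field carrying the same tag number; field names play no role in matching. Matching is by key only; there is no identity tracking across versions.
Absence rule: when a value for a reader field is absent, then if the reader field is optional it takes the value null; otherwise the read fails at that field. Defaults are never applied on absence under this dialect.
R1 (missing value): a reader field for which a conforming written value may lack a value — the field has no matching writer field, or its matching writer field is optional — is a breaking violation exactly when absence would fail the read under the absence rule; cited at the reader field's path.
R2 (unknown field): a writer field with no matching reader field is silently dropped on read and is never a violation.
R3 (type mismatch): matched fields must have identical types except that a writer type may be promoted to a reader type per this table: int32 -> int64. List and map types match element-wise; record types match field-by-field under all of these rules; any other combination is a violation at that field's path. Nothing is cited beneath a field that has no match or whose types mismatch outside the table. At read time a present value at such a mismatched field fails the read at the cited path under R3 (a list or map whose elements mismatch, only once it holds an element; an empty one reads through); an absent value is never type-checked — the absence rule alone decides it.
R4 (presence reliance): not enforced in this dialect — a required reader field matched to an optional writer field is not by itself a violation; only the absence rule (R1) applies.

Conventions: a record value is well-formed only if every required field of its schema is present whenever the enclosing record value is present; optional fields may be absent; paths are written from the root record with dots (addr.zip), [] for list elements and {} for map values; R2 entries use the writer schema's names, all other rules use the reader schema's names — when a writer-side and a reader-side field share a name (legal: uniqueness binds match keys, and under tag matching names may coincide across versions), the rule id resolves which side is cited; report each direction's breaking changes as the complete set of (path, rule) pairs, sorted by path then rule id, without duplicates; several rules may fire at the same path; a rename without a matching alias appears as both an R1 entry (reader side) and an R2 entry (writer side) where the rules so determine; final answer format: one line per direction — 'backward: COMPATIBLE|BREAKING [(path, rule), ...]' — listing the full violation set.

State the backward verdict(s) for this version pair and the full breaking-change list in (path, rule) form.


backward: COMPATIBLE []

the writer's type comes first in each Ticket pair
backward on Ticket — v2 reading data written by v1:
  list<float32> -> list<float32>, writer required: extras aligns to extras
  Contact -> Contact, writer required: addr aligns to addr
  int32 -> int32, writer optional: version aligns to version
  no writer field matches reader retries
  int32 -> int32, writer required: attempts aligns to id
  float32 -> float32, writer required: price aligns to price
  street (writer side), unknown to reader
  float32 -> float32, writer required: addr.rating aligns to addr.rating
  bytes -> bytes, writer required: addr.checksum aligns to addr.checksum
  => backward: COMPATIBLE
diffs on Ticket not affecting the asked answer:
  renamed field id to attempts in record Ticket (alias id declared on the renamed field) -> inert for the asked Ticket verdict: nothing fires
  removed field street from record Ticket (its key 9 joins the reserved list) -> inert for the asked Ticket verdict: nothing fires
  added field retries to record Ticket: optional int64, tag 35 (in v2 it sits immediately before attempts) -> inert for the asked Ticket verdict: nothing fires


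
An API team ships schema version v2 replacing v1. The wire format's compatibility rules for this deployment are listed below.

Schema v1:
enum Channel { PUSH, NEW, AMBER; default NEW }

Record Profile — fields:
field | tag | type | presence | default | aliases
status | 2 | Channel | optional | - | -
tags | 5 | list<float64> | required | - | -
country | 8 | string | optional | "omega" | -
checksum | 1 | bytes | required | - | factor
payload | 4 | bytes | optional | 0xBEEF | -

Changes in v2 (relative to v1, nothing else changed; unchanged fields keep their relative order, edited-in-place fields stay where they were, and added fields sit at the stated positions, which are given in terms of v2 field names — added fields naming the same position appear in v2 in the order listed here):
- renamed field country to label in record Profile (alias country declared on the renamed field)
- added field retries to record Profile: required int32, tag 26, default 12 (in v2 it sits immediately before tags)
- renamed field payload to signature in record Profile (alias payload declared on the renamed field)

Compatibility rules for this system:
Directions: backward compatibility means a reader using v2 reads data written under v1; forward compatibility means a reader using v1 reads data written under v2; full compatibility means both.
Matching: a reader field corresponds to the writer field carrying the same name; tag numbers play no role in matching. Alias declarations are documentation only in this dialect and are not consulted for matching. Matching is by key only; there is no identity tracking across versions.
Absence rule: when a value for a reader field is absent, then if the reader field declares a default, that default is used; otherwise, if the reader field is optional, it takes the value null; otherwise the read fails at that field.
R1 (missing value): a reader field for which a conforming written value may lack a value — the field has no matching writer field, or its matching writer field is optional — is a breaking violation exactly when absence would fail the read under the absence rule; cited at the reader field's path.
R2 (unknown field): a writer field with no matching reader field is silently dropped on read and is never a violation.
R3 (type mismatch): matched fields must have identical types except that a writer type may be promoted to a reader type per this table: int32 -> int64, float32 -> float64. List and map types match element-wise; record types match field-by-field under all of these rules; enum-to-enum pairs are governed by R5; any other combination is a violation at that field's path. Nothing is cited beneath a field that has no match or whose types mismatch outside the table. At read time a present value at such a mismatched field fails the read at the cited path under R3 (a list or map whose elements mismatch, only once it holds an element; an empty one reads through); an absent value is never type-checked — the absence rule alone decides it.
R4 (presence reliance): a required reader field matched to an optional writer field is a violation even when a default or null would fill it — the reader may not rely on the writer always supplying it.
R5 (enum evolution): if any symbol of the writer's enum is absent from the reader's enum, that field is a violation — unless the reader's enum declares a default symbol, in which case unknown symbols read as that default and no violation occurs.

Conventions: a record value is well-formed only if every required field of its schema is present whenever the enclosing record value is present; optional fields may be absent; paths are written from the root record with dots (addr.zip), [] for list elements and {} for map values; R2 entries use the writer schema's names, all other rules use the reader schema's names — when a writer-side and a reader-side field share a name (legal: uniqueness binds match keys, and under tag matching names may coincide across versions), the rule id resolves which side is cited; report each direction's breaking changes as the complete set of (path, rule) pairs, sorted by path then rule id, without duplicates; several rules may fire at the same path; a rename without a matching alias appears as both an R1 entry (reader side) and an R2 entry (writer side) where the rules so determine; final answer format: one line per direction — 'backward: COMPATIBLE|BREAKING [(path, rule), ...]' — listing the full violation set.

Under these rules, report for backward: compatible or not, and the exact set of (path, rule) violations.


each type pair in Profile: writer, then reader
backward pass over Profile, reader schema v2, writer schema v1:
  writer optional, Channel -> Channel: reader status maps from writer status
  retries: no writer match
  writer required, list<float64> -> list<float64>: reader tags maps from writer tags
  label: no writer match
  writer required, bytes -> bytes: reader checksum maps from writer checksum
  signature: no writer match
  writer field country has no reader counterpart
  writer field payload has no reader counterpart
  => no violations; backward on Profile: COMPATIBLE
checking off the Profile differences that do not matter here:
  renamed field country to label in record Profile (alias country declared on the renamed field) -> triggers nothing under Profile's printed rules — same verdict
  added field retries to record Profile: required int32, tag 26, default 12 (in v2 it sits immediately before tags) -> triggers nothing under Profile's printed rules — same verdict
  renamed field payload to signature in record Profile (alias payload declared on the renamed field) -> triggers nothing under Profile's printed rules — same verdict

backward: COMPATIBLE []


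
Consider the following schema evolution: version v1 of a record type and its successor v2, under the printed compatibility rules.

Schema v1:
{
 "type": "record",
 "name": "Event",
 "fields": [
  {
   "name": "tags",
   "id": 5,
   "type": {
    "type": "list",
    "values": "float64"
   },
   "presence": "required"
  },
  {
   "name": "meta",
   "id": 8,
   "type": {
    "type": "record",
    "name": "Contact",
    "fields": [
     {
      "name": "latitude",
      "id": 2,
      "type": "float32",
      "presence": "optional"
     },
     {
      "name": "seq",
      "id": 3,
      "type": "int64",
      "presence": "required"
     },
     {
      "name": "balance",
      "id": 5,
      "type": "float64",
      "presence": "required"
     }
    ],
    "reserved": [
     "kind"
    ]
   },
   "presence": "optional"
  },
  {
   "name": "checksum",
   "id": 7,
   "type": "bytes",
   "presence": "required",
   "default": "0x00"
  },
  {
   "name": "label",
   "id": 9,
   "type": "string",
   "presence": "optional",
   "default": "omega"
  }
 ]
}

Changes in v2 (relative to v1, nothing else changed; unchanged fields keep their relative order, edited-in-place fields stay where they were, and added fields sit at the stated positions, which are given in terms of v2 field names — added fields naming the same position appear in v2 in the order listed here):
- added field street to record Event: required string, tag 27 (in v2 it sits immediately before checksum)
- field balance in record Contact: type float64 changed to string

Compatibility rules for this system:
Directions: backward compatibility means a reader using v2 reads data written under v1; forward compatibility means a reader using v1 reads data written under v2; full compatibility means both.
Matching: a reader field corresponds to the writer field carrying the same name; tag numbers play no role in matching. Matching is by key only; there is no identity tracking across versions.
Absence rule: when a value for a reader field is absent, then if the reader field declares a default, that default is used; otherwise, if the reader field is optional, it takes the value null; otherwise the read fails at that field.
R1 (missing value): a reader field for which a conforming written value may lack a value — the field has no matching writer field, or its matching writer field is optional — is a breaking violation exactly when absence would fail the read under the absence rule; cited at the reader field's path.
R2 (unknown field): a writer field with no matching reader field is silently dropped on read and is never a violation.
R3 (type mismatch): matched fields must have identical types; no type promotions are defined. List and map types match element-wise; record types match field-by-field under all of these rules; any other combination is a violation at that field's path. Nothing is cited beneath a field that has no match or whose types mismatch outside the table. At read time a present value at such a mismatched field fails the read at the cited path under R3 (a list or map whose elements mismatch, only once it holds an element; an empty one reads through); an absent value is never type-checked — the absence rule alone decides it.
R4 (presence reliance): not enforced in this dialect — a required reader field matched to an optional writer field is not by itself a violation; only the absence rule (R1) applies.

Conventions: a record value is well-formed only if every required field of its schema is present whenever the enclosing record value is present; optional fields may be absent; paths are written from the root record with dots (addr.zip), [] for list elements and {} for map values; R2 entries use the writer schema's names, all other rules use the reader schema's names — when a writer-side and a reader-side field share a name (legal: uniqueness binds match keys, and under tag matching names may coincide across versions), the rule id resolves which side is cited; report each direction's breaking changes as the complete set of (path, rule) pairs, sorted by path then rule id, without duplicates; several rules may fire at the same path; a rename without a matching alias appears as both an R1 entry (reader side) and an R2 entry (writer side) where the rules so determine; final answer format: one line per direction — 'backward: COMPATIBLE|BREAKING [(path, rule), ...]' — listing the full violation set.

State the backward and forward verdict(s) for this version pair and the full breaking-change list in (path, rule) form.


backward: BREAKING [(meta.balance, R3), (street, R1)]; forward: BREAKING [(meta.balance, R3)]

the writer's type comes first in each Event pair
backward for Event (reader v2, writer v1):
  tags: paired with writer tags (list<float64> -> list<float64>; writer required)
  meta: paired with writer meta (Contact -> Contact; writer optional)
  street has no writer counterpart
  checksum: paired with writer checksum (bytes -> bytes; writer required)
  label: paired with writer label (string -> string; writer optional)
  meta.latitude: paired with writer meta.latitude (float32 -> float32; writer optional)
  meta.seq: paired with writer meta.seq (int64 -> int64; writer required)
  meta.balance: paired with writer meta.balance (float64 -> string; writer required)
  rule R3 violated at meta.balance
  rule R1 violated at street
  backward on Event therefore BREAKING (2)
forward for Event (reader v1, writer v2):
  tags: paired with writer tags (list<float64> -> list<float64>; writer required)
  meta: paired with writer meta (Contact -> Contact; writer optional)
  checksum: paired with writer checksum (bytes -> bytes; writer required)
  label: paired with writer label (string -> string; writer optional)
  writer street: unknown to reader
  meta.latitude: paired with writer meta.latitude (float32 -> float32; writer optional)
  meta.seq: paired with writer meta.seq (int64 -> int64; writer required)
  meta.balance: paired with writer meta.balance (string -> float64; writer required)
  rule R3 violated at meta.balance
  forward on Event therefore BREAKING (1)
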